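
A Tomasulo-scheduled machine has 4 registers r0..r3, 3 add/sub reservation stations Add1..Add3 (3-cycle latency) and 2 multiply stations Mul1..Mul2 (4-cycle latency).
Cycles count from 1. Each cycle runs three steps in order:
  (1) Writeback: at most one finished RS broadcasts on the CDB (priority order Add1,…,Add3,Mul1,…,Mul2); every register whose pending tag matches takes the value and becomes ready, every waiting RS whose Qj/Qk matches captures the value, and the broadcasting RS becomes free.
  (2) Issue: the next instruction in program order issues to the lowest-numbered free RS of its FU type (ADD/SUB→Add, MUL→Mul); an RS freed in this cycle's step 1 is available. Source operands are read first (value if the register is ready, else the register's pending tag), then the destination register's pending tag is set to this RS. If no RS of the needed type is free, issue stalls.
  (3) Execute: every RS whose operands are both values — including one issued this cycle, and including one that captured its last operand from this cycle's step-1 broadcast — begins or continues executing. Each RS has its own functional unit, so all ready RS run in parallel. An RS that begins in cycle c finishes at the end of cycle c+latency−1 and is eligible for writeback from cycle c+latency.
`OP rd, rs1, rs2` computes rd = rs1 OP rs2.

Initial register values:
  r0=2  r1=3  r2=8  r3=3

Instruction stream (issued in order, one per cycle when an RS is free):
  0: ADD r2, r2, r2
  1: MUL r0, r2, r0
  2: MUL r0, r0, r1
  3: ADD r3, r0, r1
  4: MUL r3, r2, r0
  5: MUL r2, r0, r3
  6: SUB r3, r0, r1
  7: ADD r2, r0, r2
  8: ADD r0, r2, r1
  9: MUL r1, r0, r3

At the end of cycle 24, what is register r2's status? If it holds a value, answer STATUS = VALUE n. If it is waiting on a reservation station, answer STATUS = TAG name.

cycle 1: issue ADD r2<-Add1 // r0:2,r1:3,r2:Add1,r3:3
cycle 2: issue MUL r0<-Mul1 // r0:Mul1,r1:3,r2:Add1,r3:3
cycle 3: issue MUL r0<-Mul2 // r0:Mul2,r1:3,r2:Add1,r3:3
cycle 4: CDB Add1=16; issue ADD r3<-Add1 // r0:Mul2,r1:3,r2:16,r3:Add1
cycle 5: stall // r0:Mul2,r1:3,r2:16,r3:Add1
cycle 6: stall // r0:Mul2,r1:3,r2:16,r3:Add1
cycle 7: stall // r0:Mul2,r1:3,r2:16,r3:Add1
cycle 8: CDB Mul1=32; issue MUL r3<-Mul1 // r0:Mul2,r1:3,r2:16,r3:Mul1
cycle 9: stall // r0:Mul2,r1:3,r2:16,r3:Mul1
cycle 10: stall // r0:Mul2,r1:3,r2:16,r3:Mul1
cycle 11: stall // r0:Mul2,r1:3,r2:16,r3:Mul1
cycle 12: CDB Mul2=96; issue MUL r2<-Mul2 // r0:96,r1:3,r2:Mul2,r3:Mul1
cycle 13: issue SUB r3<-Add2 // r0:96,r1:3,r2:Mul2,r3:Add2
cycle 14: issue ADD r2<-Add3 // r0:96,r1:3,r2:Add3,r3:Add2
cycle 15: CDB Add1=99; issue ADD r0<-Add1 // r0:Add1,r1:3,r2:Add3,r3:Add2
cycle 16: CDB Add2=93; stall // r0:Add1,r1:3,r2:Add3,r3:93
cycle 17: CDB Mul1=1536; issue MUL r1<-Mul1 // r0:Add1,r1:Mul1,r2:Add3,r3:93
cycle 18: - // r0:Add1,r1:Mul1,r2:Add3,r3:93
cycle 19: - // r0:Add1,r1:Mul1,r2:Add3,r3:93
cycle 20: - // r0:Add1,r1:Mul1,r2:Add3,r3:93
cycle 21: CDB Mul2=147456 // r0:Add1,r1:Mul1,r2:Add3,r3:93
cycle 22: - // r0:Add1,r1:Mul1,r2:Add3,r3:93
cycle 23: - // r0:Add1,r1:Mul1,r2:Add3,r3:93
cycle 24: CDB Add3=147552 // r0:Add1,r1:Mul1,r2:147552,r3:93

STATUS = VALUE 147552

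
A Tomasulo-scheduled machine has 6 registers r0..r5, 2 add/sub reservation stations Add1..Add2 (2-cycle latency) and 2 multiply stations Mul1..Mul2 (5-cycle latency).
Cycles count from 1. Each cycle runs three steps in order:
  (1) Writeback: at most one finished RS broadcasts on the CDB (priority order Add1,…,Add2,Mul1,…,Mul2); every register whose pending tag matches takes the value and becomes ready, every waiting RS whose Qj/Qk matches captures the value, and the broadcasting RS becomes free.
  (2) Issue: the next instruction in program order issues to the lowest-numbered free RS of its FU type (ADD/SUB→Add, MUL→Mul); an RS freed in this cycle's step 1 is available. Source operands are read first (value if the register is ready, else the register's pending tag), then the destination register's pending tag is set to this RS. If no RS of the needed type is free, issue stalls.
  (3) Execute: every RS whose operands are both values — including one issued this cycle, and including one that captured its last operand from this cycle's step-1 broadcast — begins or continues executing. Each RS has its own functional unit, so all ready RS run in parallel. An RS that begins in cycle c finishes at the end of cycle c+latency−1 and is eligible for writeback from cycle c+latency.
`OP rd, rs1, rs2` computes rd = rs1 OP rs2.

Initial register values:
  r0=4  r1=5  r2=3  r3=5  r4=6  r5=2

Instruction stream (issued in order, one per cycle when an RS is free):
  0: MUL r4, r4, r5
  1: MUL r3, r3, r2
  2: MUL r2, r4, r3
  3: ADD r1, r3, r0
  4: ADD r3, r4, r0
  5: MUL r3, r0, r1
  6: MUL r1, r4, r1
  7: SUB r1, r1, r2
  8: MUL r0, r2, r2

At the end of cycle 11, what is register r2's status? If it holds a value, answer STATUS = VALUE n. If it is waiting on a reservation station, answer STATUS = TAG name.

STATUS = TAG Mul1

cycle 1: issue MUL r4<-Mul1 // r0:4,r1:5,r2:3,r3:5,r4:Mul1,r5:2
cycle 2: issue MUL r3<-Mul2 // r0:4,r1:5,r2:3,r3:Mul2,r4:Mul1,r5:2
cycle 3: stall // r0:4,r1:5,r2:3,r3:Mul2,r4:Mul1,r5:2
cycle 4: stall // r0:4,r1:5,r2:3,r3:Mul2,r4:Mul1,r5:2
cycle 5: stall // r0:4,r1:5,r2:3,r3:Mul2,r4:Mul1,r5:2
cycle 6: CDB Mul1=12; issue MUL r2<-Mul1 // r0:4,r1:5,r2:Mul1,r3:Mul2,r4:12,r5:2
cycle 7: CDB Mul2=15; issue ADD r1<-Add1 // r0:4,r1:Add1,r2:Mul1,r3:15,r4:12,r5:2
cycle 8: issue ADD r3<-Add2 // r0:4,r1:Add1,r2:Mul1,r3:Add2,r4:12,r5:2
cycle 9: CDB Add1=19; issue MUL r3<-Mul2 // r0:4,r1:19,r2:Mul1,r3:Mul2,r4:12,r5:2
cycle 10: CDB Add2=16; stall // r0:4,r1:19,r2:Mul1,r3:Mul2,r4:12,r5:2
cycle 11: stall // r0:4,r1:19,r2:Mul1,r3:Mul2,r4:12,r5:2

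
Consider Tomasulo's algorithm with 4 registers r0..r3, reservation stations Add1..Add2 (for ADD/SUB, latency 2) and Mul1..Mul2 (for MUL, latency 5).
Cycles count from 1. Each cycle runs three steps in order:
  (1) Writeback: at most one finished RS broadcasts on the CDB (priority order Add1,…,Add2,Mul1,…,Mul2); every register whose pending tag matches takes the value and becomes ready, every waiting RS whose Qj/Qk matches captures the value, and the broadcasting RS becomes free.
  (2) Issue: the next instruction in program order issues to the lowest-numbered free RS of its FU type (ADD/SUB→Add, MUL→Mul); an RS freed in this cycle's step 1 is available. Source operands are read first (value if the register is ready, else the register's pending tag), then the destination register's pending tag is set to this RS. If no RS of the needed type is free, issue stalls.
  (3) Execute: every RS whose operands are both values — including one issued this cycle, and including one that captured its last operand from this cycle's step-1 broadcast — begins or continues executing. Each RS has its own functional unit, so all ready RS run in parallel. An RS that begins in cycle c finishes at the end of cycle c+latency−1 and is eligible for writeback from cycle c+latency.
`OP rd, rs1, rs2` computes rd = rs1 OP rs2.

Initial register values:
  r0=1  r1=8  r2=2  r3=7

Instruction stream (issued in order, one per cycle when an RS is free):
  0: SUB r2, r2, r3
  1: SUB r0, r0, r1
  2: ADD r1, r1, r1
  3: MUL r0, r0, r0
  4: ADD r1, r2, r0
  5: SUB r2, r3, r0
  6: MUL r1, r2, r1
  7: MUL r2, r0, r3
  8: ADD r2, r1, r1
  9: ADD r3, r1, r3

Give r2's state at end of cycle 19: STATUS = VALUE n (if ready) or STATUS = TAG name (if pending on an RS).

c1: issue SUB r2<-Add1 | r0:1,r1:8,r2:Add1,r3:7
c2: issue SUB r0<-Add2 | r0:Add2,r1:8,r2:Add1,r3:7
c3: CDB Add1=-5; issue ADD r1<-Add1 | r0:Add2,r1:Add1,r2:-5,r3:7
c4: CDB Add2=-7; issue MUL r0<-Mul1 | r0:Mul1,r1:Add1,r2:-5,r3:7
c5: CDB Add1=16; issue ADD r1<-Add1 | r0:Mul1,r1:Add1,r2:-5,r3:7
c6: issue SUB r2<-Add2 | r0:Mul1,r1:Add1,r2:Add2,r3:7
c7: issue MUL r1<-Mul2 | r0:Mul1,r1:Mul2,r2:Add2,r3:7
c8: stall | r0:Mul1,r1:Mul2,r2:Add2,r3:7
c9: CDB Mul1=49; issue MUL r2<-Mul1 | r0:49,r1:Mul2,r2:Mul1,r3:7
c10: stall | r0:49,r1:Mul2,r2:Mul1,r3:7
c11: CDB Add1=44; issue ADD r2<-Add1 | r0:49,r1:Mul2,r2:Add1,r3:7
c12: CDB Add2=-42; issue ADD r3<-Add2 | r0:49,r1:Mul2,r2:Add1,r3:Add2
c13: - | r0:49,r1:Mul2,r2:Add1,r3:Add2
c14: CDB Mul1=343 | r0:49,r1:Mul2,r2:Add1,r3:Add2
c15: - | r0:49,r1:Mul2,r2:Add1,r3:Add2
c16: - | r0:49,r1:Mul2,r2:Add1,r3:Add2
c17: CDB Mul2=-1848 | r0:49,r1:-1848,r2:Add1,r3:Add2
c18: - | r0:49,r1:-1848,r2:Add1,r3:Add2
c19: CDB Add1=-3696 | r0:49,r1:-1848,r2:-3696,r3:Add2

STATUS = VALUE -3696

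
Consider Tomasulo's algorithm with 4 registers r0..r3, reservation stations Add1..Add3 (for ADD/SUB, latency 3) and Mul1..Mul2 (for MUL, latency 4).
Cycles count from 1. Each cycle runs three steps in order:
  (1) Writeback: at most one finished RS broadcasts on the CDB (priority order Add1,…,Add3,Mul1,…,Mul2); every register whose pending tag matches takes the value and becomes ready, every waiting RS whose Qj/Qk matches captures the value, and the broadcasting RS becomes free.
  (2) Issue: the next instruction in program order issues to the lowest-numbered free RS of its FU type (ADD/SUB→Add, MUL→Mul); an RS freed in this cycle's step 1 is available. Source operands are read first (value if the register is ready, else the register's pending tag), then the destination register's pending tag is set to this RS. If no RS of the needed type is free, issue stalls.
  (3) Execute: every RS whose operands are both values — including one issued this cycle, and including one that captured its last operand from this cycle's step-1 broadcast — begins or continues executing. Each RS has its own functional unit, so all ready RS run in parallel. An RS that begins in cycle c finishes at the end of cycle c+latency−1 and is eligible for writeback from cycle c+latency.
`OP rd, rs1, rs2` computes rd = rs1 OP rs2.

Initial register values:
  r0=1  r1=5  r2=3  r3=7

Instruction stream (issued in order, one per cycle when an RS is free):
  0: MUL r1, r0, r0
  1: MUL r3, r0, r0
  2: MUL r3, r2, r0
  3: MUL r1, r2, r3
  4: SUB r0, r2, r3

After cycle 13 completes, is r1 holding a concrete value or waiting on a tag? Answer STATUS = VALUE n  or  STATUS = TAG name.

cycle 1: issue MUL r1<-Mul1 // r0:1,r1:Mul1,r2:3,r3:7
cycle 2: issue MUL r3<-Mul2 // r0:1,r1:Mul1,r2:3,r3:Mul2
cycle 3: stall // r0:1,r1:Mul1,r2:3,r3:Mul2
cycle 4: stall // r0:1,r1:Mul1,r2:3,r3:Mul2
cycle 5: CDB Mul1=1; issue MUL r3<-Mul1 // r0:1,r1:1,r2:3,r3:Mul1
cycle 6: CDB Mul2=1; issue MUL r1<-Mul2 // r0:1,r1:Mul2,r2:3,r3:Mul1
cycle 7: issue SUB r0<-Add1 // r0:Add1,r1:Mul2,r2:3,r3:Mul1
cycle 8: - // r0:Add1,r1:Mul2,r2:3,r3:Mul1
cycle 9: CDB Mul1=3 // r0:Add1,r1:Mul2,r2:3,r3:3
cycle 10: - // r0:Add1,r1:Mul2,r2:3,r3:3
cycle 11: - // r0:Add1,r1:Mul2,r2:3,r3:3
cycle 12: CDB Add1=0 // r0:0,r1:Mul2,r2:3,r3:3
cycle 13: CDB Mul2=9 // r0:0,r1:9,r2:3,r3:3

STATUS = VALUE 9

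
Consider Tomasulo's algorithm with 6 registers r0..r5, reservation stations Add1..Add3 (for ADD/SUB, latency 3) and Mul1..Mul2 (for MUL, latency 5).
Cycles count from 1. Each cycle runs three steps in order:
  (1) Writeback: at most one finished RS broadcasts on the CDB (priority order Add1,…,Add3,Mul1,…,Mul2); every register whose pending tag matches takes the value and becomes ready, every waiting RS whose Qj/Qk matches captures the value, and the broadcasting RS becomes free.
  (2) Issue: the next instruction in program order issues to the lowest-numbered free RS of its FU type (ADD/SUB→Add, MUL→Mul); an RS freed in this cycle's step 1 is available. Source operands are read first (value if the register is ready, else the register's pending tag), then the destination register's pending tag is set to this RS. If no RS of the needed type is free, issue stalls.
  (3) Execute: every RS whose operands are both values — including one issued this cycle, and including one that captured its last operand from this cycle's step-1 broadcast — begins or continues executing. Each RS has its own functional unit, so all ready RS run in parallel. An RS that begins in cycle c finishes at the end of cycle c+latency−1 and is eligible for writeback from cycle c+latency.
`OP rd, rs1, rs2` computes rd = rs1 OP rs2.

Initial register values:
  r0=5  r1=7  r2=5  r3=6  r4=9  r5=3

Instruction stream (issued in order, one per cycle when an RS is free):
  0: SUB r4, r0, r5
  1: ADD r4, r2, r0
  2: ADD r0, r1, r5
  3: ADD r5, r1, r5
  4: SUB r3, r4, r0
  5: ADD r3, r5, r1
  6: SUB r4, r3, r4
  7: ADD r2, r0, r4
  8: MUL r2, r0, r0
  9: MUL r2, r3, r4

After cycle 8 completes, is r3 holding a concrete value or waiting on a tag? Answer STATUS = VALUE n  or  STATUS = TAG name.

STATUS = TAG Add3

c1: issue SUB r4<-Add1 | r0:5,r1:7,r2:5,r3:6,r4:Add1,r5:3
c2: issue ADD r4<-Add2 | r0:5,r1:7,r2:5,r3:6,r4:Add2,r5:3
c3: issue ADD r0<-Add3 | r0:Add3,r1:7,r2:5,r3:6,r4:Add2,r5:3
c4: CDB Add1=2; issue ADD r5<-Add1 | r0:Add3,r1:7,r2:5,r3:6,r4:Add2,r5:Add1
c5: CDB Add2=10; issue SUB r3<-Add2 | r0:Add3,r1:7,r2:5,r3:Add2,r4:10,r5:Add1
c6: CDB Add3=10; issue ADD r3<-Add3 | r0:10,r1:7,r2:5,r3:Add3,r4:10,r5:Add1
c7: CDB Add1=10; issue SUB r4<-Add1 | r0:10,r1:7,r2:5,r3:Add3,r4:Add1,r5:10
c8: stall | r0:10,r1:7,r2:5,r3:Add3,r4:Add1,r5:10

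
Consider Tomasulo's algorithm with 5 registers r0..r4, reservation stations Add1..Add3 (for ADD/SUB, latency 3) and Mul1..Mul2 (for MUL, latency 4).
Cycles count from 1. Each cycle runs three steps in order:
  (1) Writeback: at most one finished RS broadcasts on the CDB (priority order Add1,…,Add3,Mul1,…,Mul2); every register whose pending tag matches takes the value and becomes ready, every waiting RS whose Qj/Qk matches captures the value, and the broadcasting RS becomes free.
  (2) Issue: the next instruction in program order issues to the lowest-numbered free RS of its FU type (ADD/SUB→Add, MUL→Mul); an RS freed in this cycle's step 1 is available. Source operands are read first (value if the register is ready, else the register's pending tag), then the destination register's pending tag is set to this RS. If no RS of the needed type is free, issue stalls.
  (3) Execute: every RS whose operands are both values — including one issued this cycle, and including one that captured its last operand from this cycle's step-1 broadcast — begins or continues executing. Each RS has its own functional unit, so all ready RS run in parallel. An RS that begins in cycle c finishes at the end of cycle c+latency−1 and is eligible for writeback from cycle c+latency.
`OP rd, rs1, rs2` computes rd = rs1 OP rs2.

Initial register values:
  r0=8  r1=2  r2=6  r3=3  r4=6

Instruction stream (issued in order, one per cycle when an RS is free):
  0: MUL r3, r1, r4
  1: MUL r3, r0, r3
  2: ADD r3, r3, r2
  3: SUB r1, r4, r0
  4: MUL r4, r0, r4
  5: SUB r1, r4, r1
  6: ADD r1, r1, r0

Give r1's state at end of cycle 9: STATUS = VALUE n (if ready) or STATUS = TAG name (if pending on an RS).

STATUS = TAG Add2

cycle 1: issue MUL r3<-Mul1 // r0:8,r1:2,r2:6,r3:Mul1,r4:6
cycle 2: issue MUL r3<-Mul2 // r0:8,r1:2,r2:6,r3:Mul2,r4:6
cycle 3: issue ADD r3<-Add1 // r0:8,r1:2,r2:6,r3:Add1,r4:6
cycle 4: issue SUB r1<-Add2 // r0:8,r1:Add2,r2:6,r3:Add1,r4:6
cycle 5: CDB Mul1=12; issue MUL r4<-Mul1 // r0:8,r1:Add2,r2:6,r3:Add1,r4:Mul1
cycle 6: issue SUB r1<-Add3 // r0:8,r1:Add3,r2:6,r3:Add1,r4:Mul1
cycle 7: CDB Add2=-2; issue ADD r1<-Add2 // r0:8,r1:Add2,r2:6,r3:Add1,r4:Mul1
cycle 8: - // r0:8,r1:Add2,r2:6,r3:Add1,r4:Mul1
cycle 9: CDB Mul1=48 // r0:8,r1:Add2,r2:6,r3:Add1,r4:48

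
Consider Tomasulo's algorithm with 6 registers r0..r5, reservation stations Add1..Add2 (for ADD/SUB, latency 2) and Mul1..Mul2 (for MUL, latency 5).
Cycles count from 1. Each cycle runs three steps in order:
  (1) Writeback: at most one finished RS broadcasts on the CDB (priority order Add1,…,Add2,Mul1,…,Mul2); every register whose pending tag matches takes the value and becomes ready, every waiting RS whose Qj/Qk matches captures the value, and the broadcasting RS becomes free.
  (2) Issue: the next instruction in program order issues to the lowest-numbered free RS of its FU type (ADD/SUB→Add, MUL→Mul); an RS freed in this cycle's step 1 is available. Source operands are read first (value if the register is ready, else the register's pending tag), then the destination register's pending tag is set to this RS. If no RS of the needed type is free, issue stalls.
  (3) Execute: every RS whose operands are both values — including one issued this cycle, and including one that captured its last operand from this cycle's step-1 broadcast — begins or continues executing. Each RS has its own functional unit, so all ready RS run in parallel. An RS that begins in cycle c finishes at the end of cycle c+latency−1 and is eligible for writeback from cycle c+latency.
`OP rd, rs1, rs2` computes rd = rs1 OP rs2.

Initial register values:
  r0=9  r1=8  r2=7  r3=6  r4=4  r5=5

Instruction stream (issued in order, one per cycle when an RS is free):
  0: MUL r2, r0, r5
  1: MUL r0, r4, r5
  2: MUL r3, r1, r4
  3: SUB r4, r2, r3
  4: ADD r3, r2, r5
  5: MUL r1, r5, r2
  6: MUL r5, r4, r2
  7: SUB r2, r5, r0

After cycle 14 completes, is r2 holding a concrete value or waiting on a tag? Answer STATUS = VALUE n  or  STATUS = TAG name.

cycle 1: issue MUL r2<-Mul1 // r0:9,r1:8,r2:Mul1,r3:6,r4:4,r5:5
cycle 2: issue MUL r0<-Mul2 // r0:Mul2,r1:8,r2:Mul1,r3:6,r4:4,r5:5
cycle 3: stall // r0:Mul2,r1:8,r2:Mul1,r3:6,r4:4,r5:5
cycle 4: stall // r0:Mul2,r1:8,r2:Mul1,r3:6,r4:4,r5:5
cycle 5: stall // r0:Mul2,r1:8,r2:Mul1,r3:6,r4:4,r5:5
cycle 6: CDB Mul1=45; issue MUL r3<-Mul1 // r0:Mul2,r1:8,r2:45,r3:Mul1,r4:4,r5:5
cycle 7: CDB Mul2=20; issue SUB r4<-Add1 // r0:20,r1:8,r2:45,r3:Mul1,r4:Add1,r5:5
cycle 8: issue ADD r3<-Add2 // r0:20,r1:8,r2:45,r3:Add2,r4:Add1,r5:5
cycle 9: issue MUL r1<-Mul2 // r0:20,r1:Mul2,r2:45,r3:Add2,r4:Add1,r5:5
cycle 10: CDB Add2=50; stall // r0:20,r1:Mul2,r2:45,r3:50,r4:Add1,r5:5
cycle 11: CDB Mul1=32; issue MUL r5<-Mul1 // r0:20,r1:Mul2,r2:45,r3:50,r4:Add1,r5:Mul1
cycle 12: issue SUB r2<-Add2 // r0:20,r1:Mul2,r2:Add2,r3:50,r4:Add1,r5:Mul1
cycle 13: CDB Add1=13 // r0:20,r1:Mul2,r2:Add2,r3:50,r4:13,r5:Mul1
cycle 14: CDB Mul2=225 // r0:20,r1:225,r2:Add2,r3:50,r4:13,r5:Mul1

STATUS = TAG Add2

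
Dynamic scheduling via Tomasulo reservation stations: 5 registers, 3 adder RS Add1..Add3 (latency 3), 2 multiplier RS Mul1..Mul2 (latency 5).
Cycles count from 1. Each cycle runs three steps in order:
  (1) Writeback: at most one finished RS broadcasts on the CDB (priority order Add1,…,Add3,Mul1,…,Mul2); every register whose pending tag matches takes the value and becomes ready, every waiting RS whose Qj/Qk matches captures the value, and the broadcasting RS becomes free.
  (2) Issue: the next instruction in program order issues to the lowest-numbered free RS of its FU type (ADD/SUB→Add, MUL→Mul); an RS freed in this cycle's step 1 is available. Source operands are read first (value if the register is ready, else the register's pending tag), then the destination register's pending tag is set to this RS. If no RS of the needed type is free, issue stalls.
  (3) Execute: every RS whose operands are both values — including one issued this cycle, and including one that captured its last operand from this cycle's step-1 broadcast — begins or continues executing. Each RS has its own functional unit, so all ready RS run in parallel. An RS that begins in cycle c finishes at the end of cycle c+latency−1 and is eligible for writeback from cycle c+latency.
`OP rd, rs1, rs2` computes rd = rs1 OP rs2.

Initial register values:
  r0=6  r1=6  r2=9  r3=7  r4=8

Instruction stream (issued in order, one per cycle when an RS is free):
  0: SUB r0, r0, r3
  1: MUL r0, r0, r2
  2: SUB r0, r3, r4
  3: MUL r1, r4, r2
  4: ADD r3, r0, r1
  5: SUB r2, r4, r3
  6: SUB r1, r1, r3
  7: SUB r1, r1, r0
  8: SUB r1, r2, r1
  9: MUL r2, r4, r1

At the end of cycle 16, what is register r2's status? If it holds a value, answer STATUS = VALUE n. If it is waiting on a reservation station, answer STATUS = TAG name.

STATUS = VALUE -63

c1: issue SUB r0<-Add1 | r0:Add1,r1:6,r2:9,r3:7,r4:8
c2: issue MUL r0<-Mul1 | r0:Mul1,r1:6,r2:9,r3:7,r4:8
c3: issue SUB r0<-Add2 | r0:Add2,r1:6,r2:9,r3:7,r4:8
c4: CDB Add1=-1; issue MUL r1<-Mul2 | r0:Add2,r1:Mul2,r2:9,r3:7,r4:8
c5: issue ADD r3<-Add1 | r0:Add2,r1:Mul2,r2:9,r3:Add1,r4:8
c6: CDB Add2=-1; issue SUB r2<-Add2 | r0:-1,r1:Mul2,r2:Add2,r3:Add1,r4:8
c7: issue SUB r1<-Add3 | r0:-1,r1:Add3,r2:Add2,r3:Add1,r4:8
c8: stall | r0:-1,r1:Add3,r2:Add2,r3:Add1,r4:8
c9: CDB Mul1=-9; stall | r0:-1,r1:Add3,r2:Add2,r3:Add1,r4:8
c10: CDB Mul2=72; stall | r0:-1,r1:Add3,r2:Add2,r3:Add1,r4:8
c11: stall | r0:-1,r1:Add3,r2:Add2,r3:Add1,r4:8
c12: stall | r0:-1,r1:Add3,r2:Add2,r3:Add1,r4:8
c13: CDB Add1=71; issue SUB r1<-Add1 | r0:-1,r1:Add1,r2:Add2,r3:71,r4:8
c14: stall | r0:-1,r1:Add1,r2:Add2,r3:71,r4:8
c15: stall | r0:-1,r1:Add1,r2:Add2,r3:71,r4:8
c16: CDB Add2=-63; issue SUB r1<-Add2 | r0:-1,r1:Add2,r2:-63,r3:71,r4:8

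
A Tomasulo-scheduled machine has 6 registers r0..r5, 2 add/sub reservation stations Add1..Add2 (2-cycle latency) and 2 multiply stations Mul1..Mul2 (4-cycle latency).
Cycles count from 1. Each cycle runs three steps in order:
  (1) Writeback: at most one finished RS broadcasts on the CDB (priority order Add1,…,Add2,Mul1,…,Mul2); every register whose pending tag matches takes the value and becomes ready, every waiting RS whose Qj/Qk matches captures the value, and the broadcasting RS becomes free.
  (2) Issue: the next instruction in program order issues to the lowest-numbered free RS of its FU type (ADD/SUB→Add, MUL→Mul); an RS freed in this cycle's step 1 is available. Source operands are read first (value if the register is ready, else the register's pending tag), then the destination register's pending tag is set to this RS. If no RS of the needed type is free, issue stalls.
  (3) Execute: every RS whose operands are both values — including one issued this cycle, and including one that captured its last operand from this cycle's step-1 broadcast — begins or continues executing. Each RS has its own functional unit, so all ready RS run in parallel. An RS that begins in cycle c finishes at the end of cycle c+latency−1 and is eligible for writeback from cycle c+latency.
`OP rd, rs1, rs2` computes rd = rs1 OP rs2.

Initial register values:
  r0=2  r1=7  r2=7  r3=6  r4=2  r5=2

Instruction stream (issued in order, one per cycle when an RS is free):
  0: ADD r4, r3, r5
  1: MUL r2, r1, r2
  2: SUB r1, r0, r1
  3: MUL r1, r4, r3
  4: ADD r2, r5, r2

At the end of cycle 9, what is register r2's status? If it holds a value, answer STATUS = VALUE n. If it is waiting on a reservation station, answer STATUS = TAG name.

  c1: issue ADD r4<-Add1  regs: r0:2,r1:7,r2:7,r3:6,r4:Add1,r5:2
  c2: issue MUL r2<-Mul1  regs: r0:2,r1:7,r2:Mul1,r3:6,r4:Add1,r5:2
  c3: CDB Add1=8; issue SUB r1<-Add1  regs: r0:2,r1:Add1,r2:Mul1,r3:6,r4:8,r5:2
  c4: issue MUL r1<-Mul2  regs: r0:2,r1:Mul2,r2:Mul1,r3:6,r4:8,r5:2
  c5: CDB Add1=-5; issue ADD r2<-Add1  regs: r0:2,r1:Mul2,r2:Add1,r3:6,r4:8,r5:2
  c6: CDB Mul1=49  regs: r0:2,r1:Mul2,r2:Add1,r3:6,r4:8,r5:2
  c7: -  regs: r0:2,r1:Mul2,r2:Add1,r3:6,r4:8,r5:2
  c8: CDB Add1=51  regs: r0:2,r1:Mul2,r2:51,r3:6,r4:8,r5:2
  c9: CDB Mul2=48  regs: r0:2,r1:48,r2:51,r3:6,r4:8,r5:2

STATUS = VALUE 51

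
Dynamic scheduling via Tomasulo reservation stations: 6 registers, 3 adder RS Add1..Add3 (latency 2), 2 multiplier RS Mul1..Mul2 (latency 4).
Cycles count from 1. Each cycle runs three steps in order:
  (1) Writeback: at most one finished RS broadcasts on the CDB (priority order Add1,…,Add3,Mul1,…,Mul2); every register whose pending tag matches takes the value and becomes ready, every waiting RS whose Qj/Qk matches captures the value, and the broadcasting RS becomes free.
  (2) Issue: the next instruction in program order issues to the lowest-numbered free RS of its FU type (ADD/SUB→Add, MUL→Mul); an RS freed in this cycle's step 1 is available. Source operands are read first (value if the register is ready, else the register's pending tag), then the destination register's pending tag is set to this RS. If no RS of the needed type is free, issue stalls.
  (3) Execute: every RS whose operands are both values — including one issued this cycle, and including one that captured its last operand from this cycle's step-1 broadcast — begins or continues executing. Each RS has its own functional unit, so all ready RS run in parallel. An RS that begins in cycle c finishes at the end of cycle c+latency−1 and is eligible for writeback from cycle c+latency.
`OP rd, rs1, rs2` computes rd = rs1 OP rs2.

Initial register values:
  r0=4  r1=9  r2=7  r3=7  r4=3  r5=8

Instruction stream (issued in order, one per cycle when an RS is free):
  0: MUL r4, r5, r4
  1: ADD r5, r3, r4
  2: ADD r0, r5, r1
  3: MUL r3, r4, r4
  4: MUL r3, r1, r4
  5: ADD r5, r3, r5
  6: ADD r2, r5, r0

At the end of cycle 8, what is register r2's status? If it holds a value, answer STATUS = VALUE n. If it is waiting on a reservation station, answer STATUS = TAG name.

STATUS = TAG Add1

  c1: issue MUL r4<-Mul1  regs: r0:4,r1:9,r2:7,r3:7,r4:Mul1,r5:8
  c2: issue ADD r5<-Add1  regs: r0:4,r1:9,r2:7,r3:7,r4:Mul1,r5:Add1
  c3: issue ADD r0<-Add2  regs: r0:Add2,r1:9,r2:7,r3:7,r4:Mul1,r5:Add1
  c4: issue MUL r3<-Mul2  regs: r0:Add2,r1:9,r2:7,r3:Mul2,r4:Mul1,r5:Add1
  c5: CDB Mul1=24; issue MUL r3<-Mul1  regs: r0:Add2,r1:9,r2:7,r3:Mul1,r4:24,r5:Add1
  c6: issue ADD r5<-Add3  regs: r0:Add2,r1:9,r2:7,r3:Mul1,r4:24,r5:Add3
  c7: CDB Add1=31; issue ADD r2<-Add1  regs: r0:Add2,r1:9,r2:Add1,r3:Mul1,r4:24,r5:Add3
  c8: -  regs: r0:Add2,r1:9,r2:Add1,r3:Mul1,r4:24,r5:Add3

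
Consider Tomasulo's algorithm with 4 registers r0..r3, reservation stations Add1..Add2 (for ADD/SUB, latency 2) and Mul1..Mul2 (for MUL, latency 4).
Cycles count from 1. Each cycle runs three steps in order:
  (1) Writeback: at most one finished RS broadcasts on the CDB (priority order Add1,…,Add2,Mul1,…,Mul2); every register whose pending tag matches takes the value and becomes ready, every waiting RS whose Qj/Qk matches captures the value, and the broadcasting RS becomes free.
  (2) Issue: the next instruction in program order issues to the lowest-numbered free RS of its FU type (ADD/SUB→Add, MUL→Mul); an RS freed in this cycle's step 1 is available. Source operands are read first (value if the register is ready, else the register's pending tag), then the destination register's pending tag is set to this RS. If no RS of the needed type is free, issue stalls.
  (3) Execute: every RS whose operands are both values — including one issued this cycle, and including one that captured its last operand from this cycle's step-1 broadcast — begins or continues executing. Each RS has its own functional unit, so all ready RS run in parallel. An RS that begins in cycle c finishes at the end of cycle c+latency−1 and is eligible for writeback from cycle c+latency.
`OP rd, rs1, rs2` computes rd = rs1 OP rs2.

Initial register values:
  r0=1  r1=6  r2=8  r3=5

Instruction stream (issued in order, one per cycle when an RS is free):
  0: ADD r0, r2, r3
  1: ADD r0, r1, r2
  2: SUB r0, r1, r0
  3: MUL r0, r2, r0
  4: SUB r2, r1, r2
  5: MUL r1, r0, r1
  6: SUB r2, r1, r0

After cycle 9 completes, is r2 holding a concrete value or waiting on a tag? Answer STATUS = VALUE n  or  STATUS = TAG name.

  c1: issue ADD r0<-Add1  regs: r0:Add1,r1:6,r2:8,r3:5
  c2: issue ADD r0<-Add2  regs: r0:Add2,r1:6,r2:8,r3:5
  c3: CDB Add1=13; issue SUB r0<-Add1  regs: r0:Add1,r1:6,r2:8,r3:5
  c4: CDB Add2=14; issue MUL r0<-Mul1  regs: r0:Mul1,r1:6,r2:8,r3:5
  c5: issue SUB r2<-Add2  regs: r0:Mul1,r1:6,r2:Add2,r3:5
  c6: CDB Add1=-8; issue MUL r1<-Mul2  regs: r0:Mul1,r1:Mul2,r2:Add2,r3:5
  c7: CDB Add2=-2; issue SUB r2<-Add1  regs: r0:Mul1,r1:Mul2,r2:Add1,r3:5
  c8: -  regs: r0:Mul1,r1:Mul2,r2:Add1,r3:5
  c9: -  regs: r0:Mul1,r1:Mul2,r2:Add1,r3:5

STATUS = TAG Add1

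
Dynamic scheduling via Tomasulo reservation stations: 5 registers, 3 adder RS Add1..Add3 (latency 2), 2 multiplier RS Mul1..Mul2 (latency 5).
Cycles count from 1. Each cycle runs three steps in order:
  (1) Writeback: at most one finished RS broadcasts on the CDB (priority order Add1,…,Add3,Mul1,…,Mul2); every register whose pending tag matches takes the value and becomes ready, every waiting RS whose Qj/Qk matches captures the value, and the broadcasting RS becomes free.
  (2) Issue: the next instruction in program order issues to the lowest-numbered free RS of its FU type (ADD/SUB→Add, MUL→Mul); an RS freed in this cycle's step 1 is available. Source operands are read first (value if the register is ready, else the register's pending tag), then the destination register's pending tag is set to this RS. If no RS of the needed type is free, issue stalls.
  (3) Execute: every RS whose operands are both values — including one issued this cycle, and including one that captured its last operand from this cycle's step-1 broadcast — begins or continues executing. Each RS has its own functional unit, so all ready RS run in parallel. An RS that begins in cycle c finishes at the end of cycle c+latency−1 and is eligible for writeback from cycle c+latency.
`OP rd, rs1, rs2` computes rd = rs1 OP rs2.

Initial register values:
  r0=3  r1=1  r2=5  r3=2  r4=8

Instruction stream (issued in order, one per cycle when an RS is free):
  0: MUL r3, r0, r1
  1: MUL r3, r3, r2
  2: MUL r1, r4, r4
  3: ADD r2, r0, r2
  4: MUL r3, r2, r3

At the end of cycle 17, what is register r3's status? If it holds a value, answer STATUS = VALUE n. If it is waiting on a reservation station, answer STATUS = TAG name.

STATUS = VALUE 120

cycle 1: issue MUL r3<-Mul1 // r0:3,r1:1,r2:5,r3:Mul1,r4:8
cycle 2: issue MUL r3<-Mul2 // r0:3,r1:1,r2:5,r3:Mul2,r4:8
cycle 3: stall // r0:3,r1:1,r2:5,r3:Mul2,r4:8
cycle 4: stall // r0:3,r1:1,r2:5,r3:Mul2,r4:8
cycle 5: stall // r0:3,r1:1,r2:5,r3:Mul2,r4:8
cycle 6: CDB Mul1=3; issue MUL r1<-Mul1 // r0:3,r1:Mul1,r2:5,r3:Mul2,r4:8
cycle 7: issue ADD r2<-Add1 // r0:3,r1:Mul1,r2:Add1,r3:Mul2,r4:8
cycle 8: stall // r0:3,r1:Mul1,r2:Add1,r3:Mul2,r4:8
cycle 9: CDB Add1=8; stall // r0:3,r1:Mul1,r2:8,r3:Mul2,r4:8
cycle 10: stall // r0:3,r1:Mul1,r2:8,r3:Mul2,r4:8
cycle 11: CDB Mul1=64; issue MUL r3<-Mul1 // r0:3,r1:64,r2:8,r3:Mul1,r4:8
cycle 12: CDB Mul2=15 // r0:3,r1:64,r2:8,r3:Mul1,r4:8
cycle 13: - // r0:3,r1:64,r2:8,r3:Mul1,r4:8
cycle 14: - // r0:3,r1:64,r2:8,r3:Mul1,r4:8
cycle 15: - // r0:3,r1:64,r2:8,r3:Mul1,r4:8
cycle 16: - // r0:3,r1:64,r2:8,r3:Mul1,r4:8
cycle 17: CDB Mul1=120 // r0:3,r1:64,r2:8,r3:120,r4:8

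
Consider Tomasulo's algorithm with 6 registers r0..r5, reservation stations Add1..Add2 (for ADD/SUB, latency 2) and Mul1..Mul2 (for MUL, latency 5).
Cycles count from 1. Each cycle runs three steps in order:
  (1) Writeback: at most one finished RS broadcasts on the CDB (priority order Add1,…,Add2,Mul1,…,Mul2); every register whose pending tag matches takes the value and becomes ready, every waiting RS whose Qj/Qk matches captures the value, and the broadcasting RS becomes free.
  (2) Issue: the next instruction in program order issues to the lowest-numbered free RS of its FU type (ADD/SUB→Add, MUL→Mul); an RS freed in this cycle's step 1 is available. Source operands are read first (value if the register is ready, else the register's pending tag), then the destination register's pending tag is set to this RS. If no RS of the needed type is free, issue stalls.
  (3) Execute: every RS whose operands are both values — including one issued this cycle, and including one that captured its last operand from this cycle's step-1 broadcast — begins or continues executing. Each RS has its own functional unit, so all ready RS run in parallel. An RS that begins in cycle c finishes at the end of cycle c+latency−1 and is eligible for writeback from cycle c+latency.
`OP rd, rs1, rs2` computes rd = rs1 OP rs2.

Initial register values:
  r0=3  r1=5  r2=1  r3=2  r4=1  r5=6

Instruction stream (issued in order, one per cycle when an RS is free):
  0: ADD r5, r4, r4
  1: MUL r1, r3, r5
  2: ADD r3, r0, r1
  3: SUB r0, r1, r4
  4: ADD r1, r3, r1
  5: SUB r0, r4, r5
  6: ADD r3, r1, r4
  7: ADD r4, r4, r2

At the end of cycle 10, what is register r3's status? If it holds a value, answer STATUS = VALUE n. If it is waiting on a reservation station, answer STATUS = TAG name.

STATUS = VALUE 7

cycle 1: issue ADD r5<-Add1 // r0:3,r1:5,r2:1,r3:2,r4:1,r5:Add1
cycle 2: issue MUL r1<-Mul1 // r0:3,r1:Mul1,r2:1,r3:2,r4:1,r5:Add1
cycle 3: CDB Add1=2; issue ADD r3<-Add1 // r0:3,r1:Mul1,r2:1,r3:Add1,r4:1,r5:2
cycle 4: issue SUB r0<-Add2 // r0:Add2,r1:Mul1,r2:1,r3:Add1,r4:1,r5:2
cycle 5: stall // r0:Add2,r1:Mul1,r2:1,r3:Add1,r4:1,r5:2
cycle 6: stall // r0:Add2,r1:Mul1,r2:1,r3:Add1,r4:1,r5:2
cycle 7: stall // r0:Add2,r1:Mul1,r2:1,r3:Add1,r4:1,r5:2
cycle 8: CDB Mul1=4; stall // r0:Add2,r1:4,r2:1,r3:Add1,r4:1,r5:2
cycle 9: stall // r0:Add2,r1:4,r2:1,r3:Add1,r4:1,r5:2
cycle 10: CDB Add1=7; issue ADD r1<-Add1 // r0:Add2,r1:Add1,r2:1,r3:7,r4:1,r5:2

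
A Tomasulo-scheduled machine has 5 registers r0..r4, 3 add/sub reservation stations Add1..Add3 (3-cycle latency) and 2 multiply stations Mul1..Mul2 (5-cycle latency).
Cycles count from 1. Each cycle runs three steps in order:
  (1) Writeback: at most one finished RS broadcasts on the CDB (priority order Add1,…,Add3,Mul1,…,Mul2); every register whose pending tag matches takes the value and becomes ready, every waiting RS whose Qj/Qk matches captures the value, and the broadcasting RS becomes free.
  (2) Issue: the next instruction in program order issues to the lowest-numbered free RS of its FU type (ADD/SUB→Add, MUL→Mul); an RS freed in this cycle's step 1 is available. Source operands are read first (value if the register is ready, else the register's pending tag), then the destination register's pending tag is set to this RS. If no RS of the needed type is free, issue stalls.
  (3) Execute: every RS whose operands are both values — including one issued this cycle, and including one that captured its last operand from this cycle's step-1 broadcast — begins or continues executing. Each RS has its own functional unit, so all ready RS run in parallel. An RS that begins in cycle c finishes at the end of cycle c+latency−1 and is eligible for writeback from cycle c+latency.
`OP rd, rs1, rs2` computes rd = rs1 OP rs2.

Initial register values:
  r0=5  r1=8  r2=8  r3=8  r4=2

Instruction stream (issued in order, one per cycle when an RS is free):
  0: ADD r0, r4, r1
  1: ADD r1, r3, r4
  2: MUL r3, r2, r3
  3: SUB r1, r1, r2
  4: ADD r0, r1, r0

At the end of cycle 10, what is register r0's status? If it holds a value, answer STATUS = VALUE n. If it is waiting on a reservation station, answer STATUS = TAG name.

STATUS = TAG Add2

c1: issue ADD r0<-Add1 | r0:Add1,r1:8,r2:8,r3:8,r4:2
c2: issue ADD r1<-Add2 | r0:Add1,r1:Add2,r2:8,r3:8,r4:2
c3: issue MUL r3<-Mul1 | r0:Add1,r1:Add2,r2:8,r3:Mul1,r4:2
c4: CDB Add1=10; issue SUB r1<-Add1 | r0:10,r1:Add1,r2:8,r3:Mul1,r4:2
c5: CDB Add2=10; issue ADD r0<-Add2 | r0:Add2,r1:Add1,r2:8,r3:Mul1,r4:2
c6: - | r0:Add2,r1:Add1,r2:8,r3:Mul1,r4:2
c7: - | r0:Add2,r1:Add1,r2:8,r3:Mul1,r4:2
c8: CDB Add1=2 | r0:Add2,r1:2,r2:8,r3:Mul1,r4:2
c9: CDB Mul1=64 | r0:Add2,r1:2,r2:8,r3:64,r4:2
c10: - | r0:Add2,r1:2,r2:8,r3:64,r4:2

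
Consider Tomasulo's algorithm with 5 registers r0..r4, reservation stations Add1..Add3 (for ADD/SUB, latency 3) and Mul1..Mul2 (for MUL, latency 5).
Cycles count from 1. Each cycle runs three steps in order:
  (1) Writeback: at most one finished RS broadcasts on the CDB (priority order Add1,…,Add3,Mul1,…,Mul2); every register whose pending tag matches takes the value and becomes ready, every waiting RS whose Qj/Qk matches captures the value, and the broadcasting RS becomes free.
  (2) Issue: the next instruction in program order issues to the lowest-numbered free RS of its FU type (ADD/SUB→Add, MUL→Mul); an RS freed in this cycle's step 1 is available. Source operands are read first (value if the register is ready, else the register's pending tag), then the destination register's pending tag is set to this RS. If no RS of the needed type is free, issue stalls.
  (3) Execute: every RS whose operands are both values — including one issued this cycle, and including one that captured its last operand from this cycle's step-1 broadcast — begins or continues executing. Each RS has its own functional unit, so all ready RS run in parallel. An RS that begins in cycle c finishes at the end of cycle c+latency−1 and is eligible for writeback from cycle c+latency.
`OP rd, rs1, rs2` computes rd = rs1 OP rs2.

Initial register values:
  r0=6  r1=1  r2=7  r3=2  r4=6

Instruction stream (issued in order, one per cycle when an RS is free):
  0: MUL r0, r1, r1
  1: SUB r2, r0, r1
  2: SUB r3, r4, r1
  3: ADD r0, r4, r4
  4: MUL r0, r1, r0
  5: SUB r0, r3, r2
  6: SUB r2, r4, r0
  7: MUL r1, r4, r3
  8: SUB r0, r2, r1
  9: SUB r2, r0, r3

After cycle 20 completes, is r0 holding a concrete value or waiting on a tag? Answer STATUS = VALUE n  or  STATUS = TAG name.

cycle 1: issue MUL r0<-Mul1 // r0:Mul1,r1:1,r2:7,r3:2,r4:6
cycle 2: issue SUB r2<-Add1 // r0:Mul1,r1:1,r2:Add1,r3:2,r4:6
cycle 3: issue SUB r3<-Add2 // r0:Mul1,r1:1,r2:Add1,r3:Add2,r4:6
cycle 4: issue ADD r0<-Add3 // r0:Add3,r1:1,r2:Add1,r3:Add2,r4:6
cycle 5: issue MUL r0<-Mul2 // r0:Mul2,r1:1,r2:Add1,r3:Add2,r4:6
cycle 6: CDB Add2=5; issue SUB r0<-Add2 // r0:Add2,r1:1,r2:Add1,r3:5,r4:6
cycle 7: CDB Add3=12; issue SUB r2<-Add3 // r0:Add2,r1:1,r2:Add3,r3:5,r4:6
cycle 8: CDB Mul1=1; issue MUL r1<-Mul1 // r0:Add2,r1:Mul1,r2:Add3,r3:5,r4:6
cycle 9: stall // r0:Add2,r1:Mul1,r2:Add3,r3:5,r4:6
cycle 10: stall // r0:Add2,r1:Mul1,r2:Add3,r3:5,r4:6
cycle 11: CDB Add1=0; issue SUB r0<-Add1 // r0:Add1,r1:Mul1,r2:Add3,r3:5,r4:6
cycle 12: CDB Mul2=12; stall // r0:Add1,r1:Mul1,r2:Add3,r3:5,r4:6
cycle 13: CDB Mul1=30; stall // r0:Add1,r1:30,r2:Add3,r3:5,r4:6
cycle 14: CDB Add2=5; issue SUB r2<-Add2 // r0:Add1,r1:30,r2:Add2,r3:5,r4:6
cycle 15: - // r0:Add1,r1:30,r2:Add2,r3:5,r4:6
cycle 16: - // r0:Add1,r1:30,r2:Add2,r3:5,r4:6
cycle 17: CDB Add3=1 // r0:Add1,r1:30,r2:Add2,r3:5,r4:6
cycle 18: - // r0:Add1,r1:30,r2:Add2,r3:5,r4:6
cycle 19: - // r0:Add1,r1:30,r2:Add2,r3:5,r4:6
cycle 20: CDB Add1=-29 // r0:-29,r1:30,r2:Add2,r3:5,r4:6

STATUS = VALUE -29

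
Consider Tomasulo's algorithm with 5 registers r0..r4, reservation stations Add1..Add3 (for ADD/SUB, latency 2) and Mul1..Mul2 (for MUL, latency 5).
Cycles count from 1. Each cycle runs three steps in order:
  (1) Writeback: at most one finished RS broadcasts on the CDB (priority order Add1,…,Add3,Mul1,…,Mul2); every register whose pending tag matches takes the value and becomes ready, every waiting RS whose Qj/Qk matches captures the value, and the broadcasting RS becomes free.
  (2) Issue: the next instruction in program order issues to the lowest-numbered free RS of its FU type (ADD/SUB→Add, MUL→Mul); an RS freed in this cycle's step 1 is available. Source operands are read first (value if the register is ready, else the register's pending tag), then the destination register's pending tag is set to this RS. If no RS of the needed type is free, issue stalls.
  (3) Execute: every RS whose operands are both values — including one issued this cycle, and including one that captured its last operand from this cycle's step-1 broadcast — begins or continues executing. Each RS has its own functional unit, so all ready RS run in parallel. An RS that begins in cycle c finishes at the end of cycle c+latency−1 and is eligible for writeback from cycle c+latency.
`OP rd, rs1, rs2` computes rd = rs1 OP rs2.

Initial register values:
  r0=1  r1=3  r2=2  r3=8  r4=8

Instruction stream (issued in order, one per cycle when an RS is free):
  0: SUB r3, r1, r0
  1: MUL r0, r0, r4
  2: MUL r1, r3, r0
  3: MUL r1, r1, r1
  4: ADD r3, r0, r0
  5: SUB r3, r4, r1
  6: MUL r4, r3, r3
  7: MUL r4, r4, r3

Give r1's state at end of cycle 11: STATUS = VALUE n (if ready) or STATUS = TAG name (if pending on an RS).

STATUS = TAG Mul1

  c1: issue SUB r3<-Add1  regs: r0:1,r1:3,r2:2,r3:Add1,r4:8
  c2: issue MUL r0<-Mul1  regs: r0:Mul1,r1:3,r2:2,r3:Add1,r4:8
  c3: CDB Add1=2; issue MUL r1<-Mul2  regs: r0:Mul1,r1:Mul2,r2:2,r3:2,r4:8
  c4: stall  regs: r0:Mul1,r1:Mul2,r2:2,r3:2,r4:8
  c5: stall  regs: r0:Mul1,r1:Mul2,r2:2,r3:2,r4:8
  c6: stall  regs: r0:Mul1,r1:Mul2,r2:2,r3:2,r4:8
  c7: CDB Mul1=8; issue MUL r1<-Mul1  regs: r0:8,r1:Mul1,r2:2,r3:2,r4:8
  c8: issue ADD r3<-Add1  regs: r0:8,r1:Mul1,r2:2,r3:Add1,r4:8
  c9: issue SUB r3<-Add2  regs: r0:8,r1:Mul1,r2:2,r3:Add2,r4:8
  c10: CDB Add1=16; stall  regs: r0:8,r1:Mul1,r2:2,r3:Add2,r4:8
  c11: stall  regs: r0:8,r1:Mul1,r2:2,r3:Add2,r4:8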